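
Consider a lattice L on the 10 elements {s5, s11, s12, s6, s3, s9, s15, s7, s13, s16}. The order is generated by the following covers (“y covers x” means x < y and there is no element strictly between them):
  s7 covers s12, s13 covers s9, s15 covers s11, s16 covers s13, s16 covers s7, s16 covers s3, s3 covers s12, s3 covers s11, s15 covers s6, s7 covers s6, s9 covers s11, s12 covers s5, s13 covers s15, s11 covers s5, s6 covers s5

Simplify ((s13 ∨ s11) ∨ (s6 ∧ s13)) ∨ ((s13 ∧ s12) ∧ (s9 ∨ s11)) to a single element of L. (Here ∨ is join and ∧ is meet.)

s13

s13 ∨ s11 = s13
s6 ∧ s13 = s6
s13 ∨ s6 = s13
s13 ∧ s12 = s5
s9 ∨ s11 = s9
s5 ∧ s9 = s5
s13 ∨ s5 = s13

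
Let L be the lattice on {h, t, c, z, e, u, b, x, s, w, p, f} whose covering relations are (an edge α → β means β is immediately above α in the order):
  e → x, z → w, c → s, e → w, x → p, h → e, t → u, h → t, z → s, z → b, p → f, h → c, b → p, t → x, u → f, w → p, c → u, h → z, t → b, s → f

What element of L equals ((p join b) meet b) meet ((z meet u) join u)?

t

p ∨ b = p
p ∧ b = b
z ∧ u = h
h ∨ u = u
b ∧ u = t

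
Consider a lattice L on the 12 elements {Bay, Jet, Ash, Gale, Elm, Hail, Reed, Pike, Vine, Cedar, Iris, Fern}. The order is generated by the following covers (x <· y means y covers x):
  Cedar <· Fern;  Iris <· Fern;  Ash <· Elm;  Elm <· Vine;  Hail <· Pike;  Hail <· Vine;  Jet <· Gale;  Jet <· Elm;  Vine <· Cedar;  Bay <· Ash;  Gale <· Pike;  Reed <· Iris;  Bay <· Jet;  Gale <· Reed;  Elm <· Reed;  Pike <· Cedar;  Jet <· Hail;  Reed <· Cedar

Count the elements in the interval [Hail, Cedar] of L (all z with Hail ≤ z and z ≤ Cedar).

4

The interval [Hail, Cedar] = {Cedar, Hail, Pike, Vine}, which has 4 elements.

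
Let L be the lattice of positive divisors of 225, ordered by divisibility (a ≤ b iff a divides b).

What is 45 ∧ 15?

15

In the divisibility order, the meet is the greatest common divisor: gcd(45, 15) = 15.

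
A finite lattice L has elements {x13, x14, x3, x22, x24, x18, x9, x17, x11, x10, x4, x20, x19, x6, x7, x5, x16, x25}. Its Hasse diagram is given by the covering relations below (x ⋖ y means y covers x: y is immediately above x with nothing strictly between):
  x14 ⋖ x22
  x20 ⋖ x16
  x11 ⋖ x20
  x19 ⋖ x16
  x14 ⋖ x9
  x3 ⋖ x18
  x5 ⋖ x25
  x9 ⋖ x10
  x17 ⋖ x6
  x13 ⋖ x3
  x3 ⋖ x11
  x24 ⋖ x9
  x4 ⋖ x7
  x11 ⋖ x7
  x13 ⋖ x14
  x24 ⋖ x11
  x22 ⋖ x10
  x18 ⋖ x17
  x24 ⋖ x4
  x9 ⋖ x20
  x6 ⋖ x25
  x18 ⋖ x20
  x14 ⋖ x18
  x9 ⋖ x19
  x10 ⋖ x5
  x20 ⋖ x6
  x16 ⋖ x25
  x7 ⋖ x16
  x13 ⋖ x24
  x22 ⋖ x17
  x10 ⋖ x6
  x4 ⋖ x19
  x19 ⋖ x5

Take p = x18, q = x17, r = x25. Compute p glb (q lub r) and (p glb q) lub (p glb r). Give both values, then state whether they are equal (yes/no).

q lub r = x25, so p glb (q lub r) = x18 glb x25 = x18.
p glb q = x18 and p glb r = x18, so (p glb q) lub (p glb r) = x18 lub x18 = x18.
Equal: yes.

x18; x18; yes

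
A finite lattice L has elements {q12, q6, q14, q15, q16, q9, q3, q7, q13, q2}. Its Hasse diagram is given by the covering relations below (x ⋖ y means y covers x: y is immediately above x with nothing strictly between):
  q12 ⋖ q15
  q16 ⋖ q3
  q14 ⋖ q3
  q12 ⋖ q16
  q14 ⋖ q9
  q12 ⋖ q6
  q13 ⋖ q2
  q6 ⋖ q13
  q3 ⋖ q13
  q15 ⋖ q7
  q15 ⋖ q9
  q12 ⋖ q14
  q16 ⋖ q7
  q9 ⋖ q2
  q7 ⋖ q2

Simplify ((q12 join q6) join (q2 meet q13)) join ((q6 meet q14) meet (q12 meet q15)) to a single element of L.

q12 ∨ q6 = q6
q2 ∧ q13 = q13
q6 ∨ q13 = q13
q6 ∧ q14 = q12
q12 ∧ q15 = q12
q12 ∧ q12 = q12
q13 ∨ q12 = q13

q13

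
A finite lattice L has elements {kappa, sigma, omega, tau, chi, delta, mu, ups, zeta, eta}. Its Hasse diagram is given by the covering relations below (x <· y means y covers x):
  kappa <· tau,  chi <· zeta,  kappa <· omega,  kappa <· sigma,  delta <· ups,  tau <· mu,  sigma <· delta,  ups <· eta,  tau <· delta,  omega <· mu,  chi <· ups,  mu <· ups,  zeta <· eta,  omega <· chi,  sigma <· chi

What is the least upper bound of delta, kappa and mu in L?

Common upper bounds of {delta, kappa, mu}: eta, ups.
The least among these is ups.

ups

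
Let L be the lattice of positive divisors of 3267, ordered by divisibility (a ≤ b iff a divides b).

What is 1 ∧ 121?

1

In the divisibility order, the meet is the greatest common divisor: gcd(1, 121) = 1.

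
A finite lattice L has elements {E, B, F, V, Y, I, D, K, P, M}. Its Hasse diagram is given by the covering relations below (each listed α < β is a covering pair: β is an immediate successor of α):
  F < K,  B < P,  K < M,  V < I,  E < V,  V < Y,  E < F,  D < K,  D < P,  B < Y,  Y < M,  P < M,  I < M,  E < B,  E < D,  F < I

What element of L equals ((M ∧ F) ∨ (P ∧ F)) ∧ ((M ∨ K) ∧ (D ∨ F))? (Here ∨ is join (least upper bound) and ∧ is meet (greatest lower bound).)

F

M ∧ F = F
P ∧ F = E
F ∨ E = F
M ∨ K = M
D ∨ F = K
M ∧ K = K
F ∧ K = F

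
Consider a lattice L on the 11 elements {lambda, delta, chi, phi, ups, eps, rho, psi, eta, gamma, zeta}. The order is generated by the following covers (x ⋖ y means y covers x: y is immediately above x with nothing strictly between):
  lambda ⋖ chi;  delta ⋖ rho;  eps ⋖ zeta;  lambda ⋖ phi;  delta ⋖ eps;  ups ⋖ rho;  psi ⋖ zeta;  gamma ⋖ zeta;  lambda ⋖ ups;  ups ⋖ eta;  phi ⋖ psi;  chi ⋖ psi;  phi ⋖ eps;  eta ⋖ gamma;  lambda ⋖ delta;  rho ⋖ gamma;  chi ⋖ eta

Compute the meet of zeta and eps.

Common lower bounds of {zeta, eps}: delta, eps, lambda, phi.
The greatest among these is eps.

eps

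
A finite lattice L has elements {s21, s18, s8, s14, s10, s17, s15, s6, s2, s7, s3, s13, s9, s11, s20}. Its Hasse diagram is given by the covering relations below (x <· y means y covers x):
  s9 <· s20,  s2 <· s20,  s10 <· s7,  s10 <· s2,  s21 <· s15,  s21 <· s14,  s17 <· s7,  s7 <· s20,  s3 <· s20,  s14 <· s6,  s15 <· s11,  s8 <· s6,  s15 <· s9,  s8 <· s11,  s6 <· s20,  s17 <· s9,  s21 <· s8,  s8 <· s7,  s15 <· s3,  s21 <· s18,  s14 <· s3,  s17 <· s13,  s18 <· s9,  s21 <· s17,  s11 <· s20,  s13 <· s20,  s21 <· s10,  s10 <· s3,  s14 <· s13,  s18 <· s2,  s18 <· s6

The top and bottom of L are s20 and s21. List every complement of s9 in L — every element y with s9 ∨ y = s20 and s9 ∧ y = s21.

Need y with s9 ∨ y = s20 and s9 ∧ y = s21.
Checking each element gives: s10, s14, s8.

s10, s14, s8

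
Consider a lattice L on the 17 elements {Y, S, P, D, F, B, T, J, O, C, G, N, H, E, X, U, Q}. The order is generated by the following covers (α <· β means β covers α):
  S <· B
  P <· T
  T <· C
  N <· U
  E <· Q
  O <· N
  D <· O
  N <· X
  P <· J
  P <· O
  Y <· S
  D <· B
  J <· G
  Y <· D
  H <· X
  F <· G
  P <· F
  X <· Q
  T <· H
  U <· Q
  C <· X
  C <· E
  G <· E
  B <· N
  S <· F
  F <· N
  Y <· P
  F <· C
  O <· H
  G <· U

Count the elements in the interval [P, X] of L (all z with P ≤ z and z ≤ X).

The interval [P, X] = {C, F, H, N, O, P, T, X}, which has 8 elements.

8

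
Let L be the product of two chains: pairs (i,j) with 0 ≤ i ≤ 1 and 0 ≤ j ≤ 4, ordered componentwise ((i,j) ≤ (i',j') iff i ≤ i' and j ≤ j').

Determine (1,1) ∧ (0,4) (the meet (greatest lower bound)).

In a product of chains, the meet is componentwise min, giving (0,1).

(0,1)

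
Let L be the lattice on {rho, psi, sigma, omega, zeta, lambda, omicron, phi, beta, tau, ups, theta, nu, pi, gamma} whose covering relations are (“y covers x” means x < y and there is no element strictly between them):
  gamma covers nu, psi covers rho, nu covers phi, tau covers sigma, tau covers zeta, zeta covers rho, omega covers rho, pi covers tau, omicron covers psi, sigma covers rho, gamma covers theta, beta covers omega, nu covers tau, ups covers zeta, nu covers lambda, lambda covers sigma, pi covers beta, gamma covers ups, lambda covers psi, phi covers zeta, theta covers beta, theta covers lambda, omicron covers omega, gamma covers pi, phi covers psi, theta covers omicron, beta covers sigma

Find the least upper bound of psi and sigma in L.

Common upper bounds of {psi, sigma}: gamma, lambda, nu, theta.
The least among these is lambda.

lambda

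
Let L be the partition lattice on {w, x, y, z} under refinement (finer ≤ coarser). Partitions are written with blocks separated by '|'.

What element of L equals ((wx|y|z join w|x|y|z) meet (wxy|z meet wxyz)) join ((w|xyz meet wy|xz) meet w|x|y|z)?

wx|y|z

wx|y|z ∨ w|x|y|z = wx|y|z
wxy|z ∧ wxyz = wxy|z
wx|y|z ∧ wxy|z = wx|y|z
w|xyz ∧ wy|xz = w|xz|y
w|xz|y ∧ w|x|y|z = w|x|y|z
wx|y|z ∨ w|x|y|z = wx|y|z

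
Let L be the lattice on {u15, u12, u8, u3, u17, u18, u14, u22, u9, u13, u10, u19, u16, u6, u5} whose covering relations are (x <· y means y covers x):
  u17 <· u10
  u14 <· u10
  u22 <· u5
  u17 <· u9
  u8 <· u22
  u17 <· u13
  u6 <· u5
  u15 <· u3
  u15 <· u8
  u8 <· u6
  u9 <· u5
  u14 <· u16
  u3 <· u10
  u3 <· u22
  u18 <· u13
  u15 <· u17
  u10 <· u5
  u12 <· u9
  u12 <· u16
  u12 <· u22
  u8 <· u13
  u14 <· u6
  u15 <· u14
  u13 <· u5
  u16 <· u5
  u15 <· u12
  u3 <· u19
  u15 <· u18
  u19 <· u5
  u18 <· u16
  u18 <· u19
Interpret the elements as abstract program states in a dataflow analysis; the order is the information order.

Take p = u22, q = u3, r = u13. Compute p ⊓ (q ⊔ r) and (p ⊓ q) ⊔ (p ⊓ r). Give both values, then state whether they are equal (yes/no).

u22; u22; yes

q ⊔ r = u5, so p ⊓ (q ⊔ r) = u22 ⊓ u5 = u22.
p ⊓ q = u3 and p ⊓ r = u8, so (p ⊓ q) ⊔ (p ⊓ r) = u3 ⊔ u8 = u22.
Equal: yes.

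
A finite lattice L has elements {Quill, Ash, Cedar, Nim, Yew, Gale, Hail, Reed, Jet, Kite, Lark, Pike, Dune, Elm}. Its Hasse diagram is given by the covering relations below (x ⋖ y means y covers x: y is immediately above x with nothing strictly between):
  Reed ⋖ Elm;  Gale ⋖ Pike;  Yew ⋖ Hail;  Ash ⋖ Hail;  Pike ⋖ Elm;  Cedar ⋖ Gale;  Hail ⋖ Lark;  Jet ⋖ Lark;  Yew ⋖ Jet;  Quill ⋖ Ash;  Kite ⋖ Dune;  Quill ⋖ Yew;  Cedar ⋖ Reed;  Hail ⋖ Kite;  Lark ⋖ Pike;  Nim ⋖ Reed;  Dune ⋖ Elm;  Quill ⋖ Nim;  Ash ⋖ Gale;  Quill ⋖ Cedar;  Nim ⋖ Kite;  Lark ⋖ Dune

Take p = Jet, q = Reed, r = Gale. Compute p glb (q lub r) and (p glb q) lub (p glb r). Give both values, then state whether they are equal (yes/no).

Jet; Quill; no

q lub r = Elm, so p glb (q lub r) = Jet glb Elm = Jet.
p glb q = Quill and p glb r = Quill, so (p glb q) lub (p glb r) = Quill lub Quill = Quill.
Equal: no.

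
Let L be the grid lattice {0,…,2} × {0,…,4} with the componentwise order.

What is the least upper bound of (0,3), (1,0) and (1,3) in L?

Common upper bounds of {(0,3), (1,0), (1,3)}: (1,3), (1,4), (2,3), (2,4).
The least among these is (1,3).

(1,3)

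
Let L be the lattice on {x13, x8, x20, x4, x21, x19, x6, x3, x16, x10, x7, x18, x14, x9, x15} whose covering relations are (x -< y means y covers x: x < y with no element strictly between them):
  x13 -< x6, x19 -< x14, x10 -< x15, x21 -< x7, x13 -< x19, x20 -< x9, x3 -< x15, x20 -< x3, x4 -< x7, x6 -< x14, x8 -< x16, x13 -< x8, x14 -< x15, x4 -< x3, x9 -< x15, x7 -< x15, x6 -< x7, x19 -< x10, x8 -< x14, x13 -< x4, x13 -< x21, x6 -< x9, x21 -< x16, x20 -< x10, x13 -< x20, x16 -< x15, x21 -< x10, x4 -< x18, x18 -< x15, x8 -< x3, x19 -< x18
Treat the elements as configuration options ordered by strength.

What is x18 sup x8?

Common upper bounds of {x18, x8}: x15.
The least among these is x15.

x15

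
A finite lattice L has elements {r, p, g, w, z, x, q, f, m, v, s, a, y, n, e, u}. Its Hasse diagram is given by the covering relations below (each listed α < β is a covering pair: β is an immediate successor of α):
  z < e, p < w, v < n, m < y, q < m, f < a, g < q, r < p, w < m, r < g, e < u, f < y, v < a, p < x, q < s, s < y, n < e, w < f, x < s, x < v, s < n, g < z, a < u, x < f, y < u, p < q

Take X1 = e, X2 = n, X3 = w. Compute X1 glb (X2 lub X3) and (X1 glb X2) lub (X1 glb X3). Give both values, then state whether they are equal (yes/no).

e; n; no

X2 lub X3 = u, so X1 glb (X2 lub X3) = e glb u = e.
X1 glb X2 = n and X1 glb X3 = p, so (X1 glb X2) lub (X1 glb X3) = n lub p = n.
Equal: no.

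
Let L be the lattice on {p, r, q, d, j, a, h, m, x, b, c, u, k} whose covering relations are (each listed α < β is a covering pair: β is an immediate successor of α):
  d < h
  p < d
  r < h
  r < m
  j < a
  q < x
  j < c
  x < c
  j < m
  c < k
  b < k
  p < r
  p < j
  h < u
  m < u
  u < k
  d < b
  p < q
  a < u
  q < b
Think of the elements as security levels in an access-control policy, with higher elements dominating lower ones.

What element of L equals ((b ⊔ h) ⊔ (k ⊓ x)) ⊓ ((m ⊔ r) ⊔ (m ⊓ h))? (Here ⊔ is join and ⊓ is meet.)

b ∨ h = k
k ∧ x = x
k ∨ x = k
m ∨ r = m
m ∧ h = r
m ∨ r = m
k ∧ m = m

m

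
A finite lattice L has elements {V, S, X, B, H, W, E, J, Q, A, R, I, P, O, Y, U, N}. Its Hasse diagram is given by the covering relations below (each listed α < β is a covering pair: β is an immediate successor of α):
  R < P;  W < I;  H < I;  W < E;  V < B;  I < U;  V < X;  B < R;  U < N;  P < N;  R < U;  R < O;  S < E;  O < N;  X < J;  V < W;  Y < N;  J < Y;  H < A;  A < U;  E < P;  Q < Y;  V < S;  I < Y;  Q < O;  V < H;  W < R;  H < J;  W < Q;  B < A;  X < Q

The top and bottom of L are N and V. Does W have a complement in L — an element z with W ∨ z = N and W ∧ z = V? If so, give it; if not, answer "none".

For every candidate z, either W ∨ z ≠ N or W ∧ z ≠ V; no complement exists.

none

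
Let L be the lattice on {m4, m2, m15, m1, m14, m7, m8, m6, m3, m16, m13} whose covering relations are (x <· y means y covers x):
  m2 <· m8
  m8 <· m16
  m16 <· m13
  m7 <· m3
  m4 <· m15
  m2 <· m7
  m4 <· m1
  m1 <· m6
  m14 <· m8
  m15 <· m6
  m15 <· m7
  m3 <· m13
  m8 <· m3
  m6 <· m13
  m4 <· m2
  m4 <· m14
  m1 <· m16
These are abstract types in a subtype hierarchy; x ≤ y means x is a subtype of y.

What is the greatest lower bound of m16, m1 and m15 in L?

m4

Common lower bounds of {m16, m1, m15}: m4.
The greatest among these is m4.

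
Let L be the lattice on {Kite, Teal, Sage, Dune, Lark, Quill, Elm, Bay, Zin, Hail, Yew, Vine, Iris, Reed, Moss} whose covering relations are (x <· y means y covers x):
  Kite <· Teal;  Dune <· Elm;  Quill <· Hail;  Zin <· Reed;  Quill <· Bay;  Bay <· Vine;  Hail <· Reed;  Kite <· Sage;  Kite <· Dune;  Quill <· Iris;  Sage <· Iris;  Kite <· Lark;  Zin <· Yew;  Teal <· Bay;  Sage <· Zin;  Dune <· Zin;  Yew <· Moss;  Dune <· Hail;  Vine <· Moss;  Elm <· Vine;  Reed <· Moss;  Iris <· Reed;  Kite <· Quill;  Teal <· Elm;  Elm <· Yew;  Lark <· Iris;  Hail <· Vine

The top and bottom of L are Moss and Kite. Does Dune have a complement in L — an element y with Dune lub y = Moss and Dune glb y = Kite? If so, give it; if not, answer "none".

For every candidate y, either Dune ∨ y ≠ Moss or Dune ∧ y ≠ Kite; no complement exists.

none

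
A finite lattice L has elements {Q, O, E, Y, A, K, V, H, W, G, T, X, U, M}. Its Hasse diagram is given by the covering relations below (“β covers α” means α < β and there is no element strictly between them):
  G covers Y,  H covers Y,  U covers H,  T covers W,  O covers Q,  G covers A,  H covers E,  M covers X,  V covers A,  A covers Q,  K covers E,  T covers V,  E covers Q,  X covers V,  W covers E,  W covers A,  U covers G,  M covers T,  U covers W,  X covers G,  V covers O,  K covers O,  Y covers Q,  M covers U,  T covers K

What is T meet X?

V

Common lower bounds of {T, X}: A, O, Q, V.
The greatest among these is V.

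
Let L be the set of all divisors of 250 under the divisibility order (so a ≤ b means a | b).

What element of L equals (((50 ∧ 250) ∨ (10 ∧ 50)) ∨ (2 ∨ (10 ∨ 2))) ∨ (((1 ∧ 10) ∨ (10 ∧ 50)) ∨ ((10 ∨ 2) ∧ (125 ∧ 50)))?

50

50 ∧ 250 = 50
10 ∧ 50 = 10
50 ∨ 10 = 50
10 ∨ 2 = 10
2 ∨ 10 = 10
50 ∨ 10 = 50
1 ∧ 10 = 1
10 ∧ 50 = 10
1 ∨ 10 = 10
10 ∨ 2 = 10
125 ∧ 50 = 25
10 ∧ 25 = 5
10 ∨ 5 = 10
50 ∨ 10 = 50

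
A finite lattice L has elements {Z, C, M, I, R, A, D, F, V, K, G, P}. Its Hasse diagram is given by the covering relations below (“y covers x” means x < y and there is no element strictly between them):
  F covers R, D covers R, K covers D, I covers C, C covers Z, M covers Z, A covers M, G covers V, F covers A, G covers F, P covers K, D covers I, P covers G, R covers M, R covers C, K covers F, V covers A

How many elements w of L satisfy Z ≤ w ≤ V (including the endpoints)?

The interval [Z, V] = {A, M, V, Z}, which has 4 elements.

4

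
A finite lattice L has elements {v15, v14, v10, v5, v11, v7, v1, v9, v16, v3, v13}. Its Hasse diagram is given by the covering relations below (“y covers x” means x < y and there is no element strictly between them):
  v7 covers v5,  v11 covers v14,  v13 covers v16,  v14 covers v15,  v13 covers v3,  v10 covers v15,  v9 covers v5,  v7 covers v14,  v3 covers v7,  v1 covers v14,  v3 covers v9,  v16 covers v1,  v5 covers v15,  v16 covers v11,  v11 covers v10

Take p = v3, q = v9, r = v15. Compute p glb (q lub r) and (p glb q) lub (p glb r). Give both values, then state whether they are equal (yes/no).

q lub r = v9, so p glb (q lub r) = v3 glb v9 = v9.
p glb q = v9 and p glb r = v15, so (p glb q) lub (p glb r) = v9 lub v15 = v9.
Equal: yes.

v9; v9; yes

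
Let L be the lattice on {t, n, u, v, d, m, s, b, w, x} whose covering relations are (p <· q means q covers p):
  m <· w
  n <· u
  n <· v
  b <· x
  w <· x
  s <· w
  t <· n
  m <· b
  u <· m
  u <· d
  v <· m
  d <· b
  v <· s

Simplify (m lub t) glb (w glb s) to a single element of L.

m ∨ t = m
w ∧ s = s
m ∧ s = v

v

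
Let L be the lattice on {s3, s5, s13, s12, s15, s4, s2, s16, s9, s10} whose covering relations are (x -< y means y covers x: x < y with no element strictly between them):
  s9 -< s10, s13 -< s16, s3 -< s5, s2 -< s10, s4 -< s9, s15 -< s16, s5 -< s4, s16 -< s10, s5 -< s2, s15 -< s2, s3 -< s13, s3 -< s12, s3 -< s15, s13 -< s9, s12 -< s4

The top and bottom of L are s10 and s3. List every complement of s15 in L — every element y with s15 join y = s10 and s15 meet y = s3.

s12, s4, s9

Need y with s15 ∨ y = s10 and s15 ∧ y = s3.
Checking each element gives: s12, s4, s9.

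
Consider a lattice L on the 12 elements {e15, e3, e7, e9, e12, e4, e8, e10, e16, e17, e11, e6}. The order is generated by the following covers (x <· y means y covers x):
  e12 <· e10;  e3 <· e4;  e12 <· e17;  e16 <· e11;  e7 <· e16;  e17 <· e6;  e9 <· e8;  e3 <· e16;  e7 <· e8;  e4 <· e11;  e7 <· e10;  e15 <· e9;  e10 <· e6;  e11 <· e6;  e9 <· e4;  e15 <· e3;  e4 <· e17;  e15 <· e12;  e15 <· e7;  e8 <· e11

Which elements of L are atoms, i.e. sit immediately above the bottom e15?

e12, e3, e7, e9

The atoms are exactly the elements that cover e15: e12, e3, e7, e9.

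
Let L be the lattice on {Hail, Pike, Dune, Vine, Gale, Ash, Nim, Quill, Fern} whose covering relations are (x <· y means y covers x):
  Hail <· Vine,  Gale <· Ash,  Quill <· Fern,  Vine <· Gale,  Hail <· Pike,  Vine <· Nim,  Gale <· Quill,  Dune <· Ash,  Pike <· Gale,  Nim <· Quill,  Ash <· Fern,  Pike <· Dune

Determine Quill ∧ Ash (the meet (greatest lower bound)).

Gale

Common lower bounds of {Quill, Ash}: Gale, Hail, Pike, Vine.
The greatest among these is Gale.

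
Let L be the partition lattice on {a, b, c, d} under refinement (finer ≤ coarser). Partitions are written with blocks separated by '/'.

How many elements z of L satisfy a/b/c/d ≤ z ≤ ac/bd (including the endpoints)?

4

The interval [a/b/c/d, ac/bd] = {a/b/c/d, a/bd/c, ac/b/d, ac/bd}, which has 4 elements.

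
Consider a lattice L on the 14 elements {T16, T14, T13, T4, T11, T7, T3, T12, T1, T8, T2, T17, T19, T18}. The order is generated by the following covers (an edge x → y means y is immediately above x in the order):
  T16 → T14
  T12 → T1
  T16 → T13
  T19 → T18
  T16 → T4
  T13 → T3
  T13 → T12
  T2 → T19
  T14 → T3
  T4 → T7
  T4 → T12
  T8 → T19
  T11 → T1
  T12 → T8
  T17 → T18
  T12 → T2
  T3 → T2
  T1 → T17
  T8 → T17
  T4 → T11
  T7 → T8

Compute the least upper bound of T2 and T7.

T19

Common upper bounds of {T2, T7}: T18, T19.
The least among these is T19.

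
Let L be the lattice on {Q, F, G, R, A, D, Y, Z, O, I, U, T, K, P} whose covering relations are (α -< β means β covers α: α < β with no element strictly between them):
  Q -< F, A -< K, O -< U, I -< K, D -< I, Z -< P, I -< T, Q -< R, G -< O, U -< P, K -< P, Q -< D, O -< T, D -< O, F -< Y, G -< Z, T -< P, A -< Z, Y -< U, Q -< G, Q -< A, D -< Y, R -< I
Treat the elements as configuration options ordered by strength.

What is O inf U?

Common lower bounds of {O, U}: D, G, O, Q.
The greatest among these is O.

O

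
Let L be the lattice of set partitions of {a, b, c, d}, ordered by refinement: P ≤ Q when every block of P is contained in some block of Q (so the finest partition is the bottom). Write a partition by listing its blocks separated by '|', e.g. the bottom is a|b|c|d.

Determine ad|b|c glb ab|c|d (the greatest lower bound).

a|b|c|d

The meet (common refinement) of ad|b|c and ab|c|d intersects blocks pairwise, giving a|b|c|d.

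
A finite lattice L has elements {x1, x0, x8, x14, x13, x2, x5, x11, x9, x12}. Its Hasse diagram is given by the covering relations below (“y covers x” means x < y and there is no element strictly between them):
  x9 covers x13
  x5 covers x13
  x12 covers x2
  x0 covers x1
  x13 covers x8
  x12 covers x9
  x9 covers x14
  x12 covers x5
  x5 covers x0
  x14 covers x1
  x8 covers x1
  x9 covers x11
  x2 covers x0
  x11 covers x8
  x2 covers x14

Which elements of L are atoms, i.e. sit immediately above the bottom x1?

x0, x14, x8

The atoms are exactly the elements that cover x1: x0, x14, x8.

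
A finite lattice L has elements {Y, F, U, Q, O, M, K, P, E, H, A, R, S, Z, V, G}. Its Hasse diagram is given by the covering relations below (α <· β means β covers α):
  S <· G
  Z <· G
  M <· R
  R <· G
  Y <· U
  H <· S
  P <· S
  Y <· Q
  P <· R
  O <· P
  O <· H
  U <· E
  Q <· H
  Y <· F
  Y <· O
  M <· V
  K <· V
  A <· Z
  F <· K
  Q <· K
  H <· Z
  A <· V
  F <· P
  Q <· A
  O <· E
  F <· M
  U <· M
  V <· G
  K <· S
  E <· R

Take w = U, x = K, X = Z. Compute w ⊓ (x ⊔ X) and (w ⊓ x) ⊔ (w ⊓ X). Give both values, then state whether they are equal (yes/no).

U; Y; no

x ⊔ X = G, so w ⊓ (x ⊔ X) = U ⊓ G = U.
w ⊓ x = Y and w ⊓ X = Y, so (w ⊓ x) ⊔ (w ⊓ X) = Y ⊔ Y = Y.
Equal: no.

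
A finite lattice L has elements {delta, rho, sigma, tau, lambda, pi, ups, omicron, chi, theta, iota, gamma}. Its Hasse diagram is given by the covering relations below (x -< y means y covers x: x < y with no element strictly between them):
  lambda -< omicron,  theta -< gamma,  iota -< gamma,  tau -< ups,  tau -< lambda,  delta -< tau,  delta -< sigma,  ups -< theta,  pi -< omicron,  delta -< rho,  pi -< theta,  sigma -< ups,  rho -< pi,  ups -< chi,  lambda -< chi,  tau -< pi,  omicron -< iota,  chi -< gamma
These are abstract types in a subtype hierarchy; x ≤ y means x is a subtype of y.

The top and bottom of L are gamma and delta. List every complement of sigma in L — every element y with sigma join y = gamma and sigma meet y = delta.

Need y with sigma ∨ y = gamma and sigma ∧ y = delta.
Checking each element gives: iota, omicron.

iota, omicron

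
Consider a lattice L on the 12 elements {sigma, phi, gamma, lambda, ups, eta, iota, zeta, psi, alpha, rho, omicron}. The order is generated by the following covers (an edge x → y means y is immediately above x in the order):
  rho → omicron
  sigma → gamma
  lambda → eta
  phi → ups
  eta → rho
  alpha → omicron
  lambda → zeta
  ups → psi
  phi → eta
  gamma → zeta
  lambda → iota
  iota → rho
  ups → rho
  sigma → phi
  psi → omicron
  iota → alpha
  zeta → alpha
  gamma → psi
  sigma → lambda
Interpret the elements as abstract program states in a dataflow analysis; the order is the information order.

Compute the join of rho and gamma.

omicron

Common upper bounds of {rho, gamma}: omicron.
The least among these is omicron.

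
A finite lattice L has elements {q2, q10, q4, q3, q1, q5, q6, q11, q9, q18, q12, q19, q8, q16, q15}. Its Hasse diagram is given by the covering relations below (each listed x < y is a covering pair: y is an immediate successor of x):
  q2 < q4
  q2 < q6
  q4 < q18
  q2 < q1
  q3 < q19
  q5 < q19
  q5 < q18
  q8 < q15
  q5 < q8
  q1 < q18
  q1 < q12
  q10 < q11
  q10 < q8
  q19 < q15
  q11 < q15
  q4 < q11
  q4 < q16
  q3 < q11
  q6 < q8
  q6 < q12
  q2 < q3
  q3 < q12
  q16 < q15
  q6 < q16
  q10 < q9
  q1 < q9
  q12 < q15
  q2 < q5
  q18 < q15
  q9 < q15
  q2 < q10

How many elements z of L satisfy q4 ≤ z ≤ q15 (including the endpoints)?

The interval [q4, q15] = {q11, q15, q16, q18, q4}, which has 5 elements.

5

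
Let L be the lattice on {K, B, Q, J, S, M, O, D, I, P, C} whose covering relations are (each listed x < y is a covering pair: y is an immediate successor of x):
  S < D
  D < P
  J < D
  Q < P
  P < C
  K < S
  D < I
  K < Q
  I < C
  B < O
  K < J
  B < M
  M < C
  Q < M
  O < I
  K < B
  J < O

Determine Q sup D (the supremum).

Common upper bounds of {Q, D}: C, P.
The least among these is P.

P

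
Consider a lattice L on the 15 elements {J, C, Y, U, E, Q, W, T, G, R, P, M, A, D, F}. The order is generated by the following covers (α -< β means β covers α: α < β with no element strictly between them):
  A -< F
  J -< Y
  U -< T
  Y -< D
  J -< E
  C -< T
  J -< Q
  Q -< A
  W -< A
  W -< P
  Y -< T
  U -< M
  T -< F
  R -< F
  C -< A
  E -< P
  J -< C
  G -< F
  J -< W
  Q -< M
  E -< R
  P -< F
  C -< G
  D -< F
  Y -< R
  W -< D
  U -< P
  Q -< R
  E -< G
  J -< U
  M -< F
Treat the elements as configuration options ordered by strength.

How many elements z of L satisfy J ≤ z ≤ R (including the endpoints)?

5

The interval [J, R] = {E, J, Q, R, Y}, which has 5 elements.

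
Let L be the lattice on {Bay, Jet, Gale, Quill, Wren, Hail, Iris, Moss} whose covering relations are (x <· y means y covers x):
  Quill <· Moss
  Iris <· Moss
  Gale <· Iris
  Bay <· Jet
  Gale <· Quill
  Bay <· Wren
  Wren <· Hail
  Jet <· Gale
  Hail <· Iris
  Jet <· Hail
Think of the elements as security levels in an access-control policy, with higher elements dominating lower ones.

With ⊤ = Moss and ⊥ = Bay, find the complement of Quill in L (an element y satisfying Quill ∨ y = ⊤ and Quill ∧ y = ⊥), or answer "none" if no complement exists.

Wren

Need y with Quill ∨ y = Moss and Quill ∧ y = Bay.
Checking each element gives: Wren.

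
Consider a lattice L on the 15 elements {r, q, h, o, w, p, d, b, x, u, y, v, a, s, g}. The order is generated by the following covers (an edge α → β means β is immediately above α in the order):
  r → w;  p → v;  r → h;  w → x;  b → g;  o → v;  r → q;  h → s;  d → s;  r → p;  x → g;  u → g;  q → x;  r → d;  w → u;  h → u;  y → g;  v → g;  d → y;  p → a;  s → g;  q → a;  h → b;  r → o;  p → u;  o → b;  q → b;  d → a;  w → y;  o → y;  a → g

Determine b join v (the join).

Common upper bounds of {b, v}: g.
The least among these is g.

g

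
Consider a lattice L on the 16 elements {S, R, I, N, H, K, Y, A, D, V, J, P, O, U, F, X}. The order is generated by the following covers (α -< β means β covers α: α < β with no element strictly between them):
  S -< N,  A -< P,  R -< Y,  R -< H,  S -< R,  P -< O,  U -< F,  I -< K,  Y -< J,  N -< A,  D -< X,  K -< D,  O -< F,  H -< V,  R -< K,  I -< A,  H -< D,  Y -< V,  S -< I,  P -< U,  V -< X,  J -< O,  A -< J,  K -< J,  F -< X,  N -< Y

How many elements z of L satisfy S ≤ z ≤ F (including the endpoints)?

The interval [S, F] = {A, F, I, J, K, N, O, P, R, S, U, Y}, which has 12 elements.

12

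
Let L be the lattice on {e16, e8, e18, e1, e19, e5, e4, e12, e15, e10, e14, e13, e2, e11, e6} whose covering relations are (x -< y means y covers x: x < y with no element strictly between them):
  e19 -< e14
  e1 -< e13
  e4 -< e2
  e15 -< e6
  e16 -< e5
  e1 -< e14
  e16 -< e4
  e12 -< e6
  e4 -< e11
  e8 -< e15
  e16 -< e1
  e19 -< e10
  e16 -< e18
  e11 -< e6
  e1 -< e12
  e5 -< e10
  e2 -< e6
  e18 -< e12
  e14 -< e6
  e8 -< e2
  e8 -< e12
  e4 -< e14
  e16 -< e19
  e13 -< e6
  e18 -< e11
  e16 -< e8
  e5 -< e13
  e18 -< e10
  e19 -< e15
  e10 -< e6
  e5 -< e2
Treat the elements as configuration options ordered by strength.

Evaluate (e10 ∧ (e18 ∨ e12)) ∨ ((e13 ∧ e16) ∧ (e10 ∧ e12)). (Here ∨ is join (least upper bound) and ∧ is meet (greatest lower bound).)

e18

e18 ∨ e12 = e12
e10 ∧ e12 = e18
e13 ∧ e16 = e16
e10 ∧ e12 = e18
e16 ∧ e18 = e16
e18 ∨ e16 = e18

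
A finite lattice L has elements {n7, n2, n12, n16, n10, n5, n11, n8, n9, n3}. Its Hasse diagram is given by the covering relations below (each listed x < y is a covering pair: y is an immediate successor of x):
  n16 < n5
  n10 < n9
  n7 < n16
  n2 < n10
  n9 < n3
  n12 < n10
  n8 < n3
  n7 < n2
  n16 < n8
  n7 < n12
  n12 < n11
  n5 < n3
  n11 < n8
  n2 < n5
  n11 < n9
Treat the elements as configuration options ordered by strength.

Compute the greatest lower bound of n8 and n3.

Common lower bounds of {n8, n3}: n11, n12, n16, n7, n8.
The greatest among these is n8.

n8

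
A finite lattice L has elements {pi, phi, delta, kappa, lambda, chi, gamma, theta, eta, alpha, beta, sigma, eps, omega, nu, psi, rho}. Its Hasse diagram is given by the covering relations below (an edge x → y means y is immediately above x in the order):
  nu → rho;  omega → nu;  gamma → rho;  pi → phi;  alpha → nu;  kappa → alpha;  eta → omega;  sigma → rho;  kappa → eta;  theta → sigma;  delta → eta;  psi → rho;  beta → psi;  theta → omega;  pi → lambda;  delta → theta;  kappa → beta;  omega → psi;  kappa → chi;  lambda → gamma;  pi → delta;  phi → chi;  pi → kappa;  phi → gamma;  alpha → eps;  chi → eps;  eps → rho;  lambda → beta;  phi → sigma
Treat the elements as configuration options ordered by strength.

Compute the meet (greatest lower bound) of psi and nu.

Common lower bounds of {psi, nu}: delta, eta, kappa, omega, pi, theta.
The greatest among these is omega.

omega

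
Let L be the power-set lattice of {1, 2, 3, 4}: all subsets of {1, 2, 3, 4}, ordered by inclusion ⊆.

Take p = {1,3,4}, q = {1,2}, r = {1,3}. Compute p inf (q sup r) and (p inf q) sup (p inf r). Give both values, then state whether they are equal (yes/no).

q sup r = {1,2,3}, so p inf (q sup r) = {1,3,4} inf {1,2,3} = {1,3}.
p inf q = {1} and p inf r = {1,3}, so (p inf q) sup (p inf r) = {1} sup {1,3} = {1,3}.
Equal: yes.

{1,3}; {1,3}; yes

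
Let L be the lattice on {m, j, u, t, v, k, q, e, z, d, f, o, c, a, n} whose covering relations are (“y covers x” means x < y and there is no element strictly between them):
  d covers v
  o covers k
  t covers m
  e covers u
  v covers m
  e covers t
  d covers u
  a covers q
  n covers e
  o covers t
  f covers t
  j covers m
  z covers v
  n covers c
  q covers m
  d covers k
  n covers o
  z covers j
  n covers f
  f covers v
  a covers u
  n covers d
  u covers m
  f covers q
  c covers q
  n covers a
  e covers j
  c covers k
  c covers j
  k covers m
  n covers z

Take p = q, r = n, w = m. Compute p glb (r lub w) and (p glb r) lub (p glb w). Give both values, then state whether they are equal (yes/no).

q; q; yes

r lub w = n, so p glb (r lub w) = q glb n = q.
p glb r = q and p glb w = m, so (p glb r) lub (p glb w) = q lub m = q.
Equal: yes.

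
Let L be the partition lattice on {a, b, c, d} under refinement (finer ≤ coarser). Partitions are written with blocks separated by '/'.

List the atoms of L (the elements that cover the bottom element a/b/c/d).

The atoms are exactly the elements that cover a/b/c/d: a/b/cd, a/bc/d, a/bd/c, ab/c/d, ac/b/d, ad/b/c.

a/b/cd, a/bc/d, a/bd/c, ab/c/d, ac/b/d, ad/b/c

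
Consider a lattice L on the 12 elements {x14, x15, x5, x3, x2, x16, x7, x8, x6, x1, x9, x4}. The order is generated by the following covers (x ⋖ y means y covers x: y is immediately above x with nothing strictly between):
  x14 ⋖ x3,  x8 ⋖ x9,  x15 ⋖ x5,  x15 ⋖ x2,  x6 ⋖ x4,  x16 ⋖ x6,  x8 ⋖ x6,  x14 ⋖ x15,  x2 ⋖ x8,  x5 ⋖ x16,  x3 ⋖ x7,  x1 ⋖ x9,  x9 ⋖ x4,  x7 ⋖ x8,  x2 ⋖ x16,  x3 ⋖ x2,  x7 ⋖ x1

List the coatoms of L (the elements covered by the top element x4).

The coatoms are exactly the elements covered by x4: x6, x9.

x6, x9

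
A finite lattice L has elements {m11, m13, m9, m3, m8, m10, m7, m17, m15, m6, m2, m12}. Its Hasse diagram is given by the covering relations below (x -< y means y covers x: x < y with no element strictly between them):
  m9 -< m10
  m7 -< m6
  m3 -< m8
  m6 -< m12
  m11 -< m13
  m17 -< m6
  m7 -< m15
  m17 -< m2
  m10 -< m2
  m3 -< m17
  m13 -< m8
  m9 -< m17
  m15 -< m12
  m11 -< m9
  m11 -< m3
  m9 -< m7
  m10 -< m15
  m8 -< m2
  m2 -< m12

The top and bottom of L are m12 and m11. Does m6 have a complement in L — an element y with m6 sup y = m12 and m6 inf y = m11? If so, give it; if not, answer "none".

m13

Need y with m6 ∨ y = m12 and m6 ∧ y = m11.
Checking each element gives: m13.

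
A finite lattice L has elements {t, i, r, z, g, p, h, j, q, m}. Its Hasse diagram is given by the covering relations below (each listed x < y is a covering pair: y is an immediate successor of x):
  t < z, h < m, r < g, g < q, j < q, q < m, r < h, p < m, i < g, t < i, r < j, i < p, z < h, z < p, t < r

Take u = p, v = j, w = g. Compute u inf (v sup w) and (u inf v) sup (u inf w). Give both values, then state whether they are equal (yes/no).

i; i; yes

v sup w = q, so u inf (v sup w) = p inf q = i.
u inf v = t and u inf w = i, so (u inf v) sup (u inf w) = t sup i = i.
Equal: yes.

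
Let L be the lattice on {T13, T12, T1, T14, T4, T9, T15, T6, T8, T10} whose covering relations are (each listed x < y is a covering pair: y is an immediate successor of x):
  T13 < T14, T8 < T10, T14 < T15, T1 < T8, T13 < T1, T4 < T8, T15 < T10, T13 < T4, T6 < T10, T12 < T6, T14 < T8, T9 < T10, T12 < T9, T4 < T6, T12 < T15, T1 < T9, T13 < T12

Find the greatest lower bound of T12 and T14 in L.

Common lower bounds of {T12, T14}: T13.
The greatest among these is T13.

T13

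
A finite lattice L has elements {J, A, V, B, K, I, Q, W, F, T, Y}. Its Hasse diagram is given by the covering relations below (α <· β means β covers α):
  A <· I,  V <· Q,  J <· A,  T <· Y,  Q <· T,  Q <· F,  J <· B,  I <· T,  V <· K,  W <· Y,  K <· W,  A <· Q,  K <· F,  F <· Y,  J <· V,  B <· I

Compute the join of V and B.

Common upper bounds of {V, B}: T, Y.
The least among these is T.

T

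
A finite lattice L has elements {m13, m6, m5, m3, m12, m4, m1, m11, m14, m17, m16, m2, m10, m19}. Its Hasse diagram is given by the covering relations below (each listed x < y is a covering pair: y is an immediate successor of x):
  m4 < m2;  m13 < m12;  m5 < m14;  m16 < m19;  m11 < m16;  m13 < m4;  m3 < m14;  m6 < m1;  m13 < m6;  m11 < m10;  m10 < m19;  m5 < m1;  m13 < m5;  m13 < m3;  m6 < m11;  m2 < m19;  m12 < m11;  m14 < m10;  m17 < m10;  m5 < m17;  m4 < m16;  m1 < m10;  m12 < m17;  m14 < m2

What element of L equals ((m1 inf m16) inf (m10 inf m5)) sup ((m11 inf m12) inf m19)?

m1 ∧ m16 = m6
m10 ∧ m5 = m5
m6 ∧ m5 = m13
m11 ∧ m12 = m12
m12 ∧ m19 = m12
m13 ∨ m12 = m12

m12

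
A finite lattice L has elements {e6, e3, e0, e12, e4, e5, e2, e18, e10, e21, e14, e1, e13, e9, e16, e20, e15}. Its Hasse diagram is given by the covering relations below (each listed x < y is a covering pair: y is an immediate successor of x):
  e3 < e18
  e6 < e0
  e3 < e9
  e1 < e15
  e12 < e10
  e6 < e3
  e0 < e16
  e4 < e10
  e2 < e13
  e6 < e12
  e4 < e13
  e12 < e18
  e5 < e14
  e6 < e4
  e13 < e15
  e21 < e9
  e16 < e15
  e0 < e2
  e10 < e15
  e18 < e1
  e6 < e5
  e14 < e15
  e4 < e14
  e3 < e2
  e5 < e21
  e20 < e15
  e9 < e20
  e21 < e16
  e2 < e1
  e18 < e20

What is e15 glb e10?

Common lower bounds of {e15, e10}: e10, e12, e4, e6.
The greatest among these is e10.

e10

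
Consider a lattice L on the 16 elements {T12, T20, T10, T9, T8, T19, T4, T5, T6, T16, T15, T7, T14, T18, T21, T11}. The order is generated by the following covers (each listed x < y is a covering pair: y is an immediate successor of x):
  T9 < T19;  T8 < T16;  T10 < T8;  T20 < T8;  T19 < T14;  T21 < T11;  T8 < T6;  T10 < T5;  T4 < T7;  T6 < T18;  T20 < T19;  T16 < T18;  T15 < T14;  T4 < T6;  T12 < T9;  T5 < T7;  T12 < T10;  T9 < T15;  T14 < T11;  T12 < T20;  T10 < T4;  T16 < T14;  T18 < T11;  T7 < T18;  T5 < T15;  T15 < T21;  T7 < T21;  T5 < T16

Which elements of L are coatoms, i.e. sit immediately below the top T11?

T14, T18, T21

The coatoms are exactly the elements covered by T11: T14, T18, T21.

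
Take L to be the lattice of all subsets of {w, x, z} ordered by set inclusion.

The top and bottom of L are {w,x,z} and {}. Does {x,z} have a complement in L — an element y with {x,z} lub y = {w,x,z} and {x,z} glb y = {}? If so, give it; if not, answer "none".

Need y with {x,z} ∨ y = {w,x,z} and {x,z} ∧ y = {}.
Checking each element gives: {w}.

{w}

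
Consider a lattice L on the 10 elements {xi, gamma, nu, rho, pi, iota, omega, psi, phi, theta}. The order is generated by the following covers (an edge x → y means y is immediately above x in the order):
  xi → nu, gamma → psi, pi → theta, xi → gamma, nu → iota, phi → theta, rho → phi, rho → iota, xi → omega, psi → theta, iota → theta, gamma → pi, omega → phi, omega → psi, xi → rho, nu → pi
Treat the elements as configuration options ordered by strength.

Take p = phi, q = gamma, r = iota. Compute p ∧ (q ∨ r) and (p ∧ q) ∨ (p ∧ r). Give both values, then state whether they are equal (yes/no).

phi; rho; no

q ∨ r = theta, so p ∧ (q ∨ r) = phi ∧ theta = phi.
p ∧ q = xi and p ∧ r = rho, so (p ∧ q) ∨ (p ∧ r) = xi ∨ rho = rho.
Equal: no.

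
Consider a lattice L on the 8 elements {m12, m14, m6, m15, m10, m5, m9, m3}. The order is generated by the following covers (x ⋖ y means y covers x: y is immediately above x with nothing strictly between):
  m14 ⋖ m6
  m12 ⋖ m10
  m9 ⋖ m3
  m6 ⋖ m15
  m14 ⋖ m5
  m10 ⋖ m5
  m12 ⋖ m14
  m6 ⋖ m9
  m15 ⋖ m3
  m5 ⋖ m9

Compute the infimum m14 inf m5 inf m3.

Common lower bounds of {m14, m5, m3}: m12, m14.
The greatest among these is m14.

m14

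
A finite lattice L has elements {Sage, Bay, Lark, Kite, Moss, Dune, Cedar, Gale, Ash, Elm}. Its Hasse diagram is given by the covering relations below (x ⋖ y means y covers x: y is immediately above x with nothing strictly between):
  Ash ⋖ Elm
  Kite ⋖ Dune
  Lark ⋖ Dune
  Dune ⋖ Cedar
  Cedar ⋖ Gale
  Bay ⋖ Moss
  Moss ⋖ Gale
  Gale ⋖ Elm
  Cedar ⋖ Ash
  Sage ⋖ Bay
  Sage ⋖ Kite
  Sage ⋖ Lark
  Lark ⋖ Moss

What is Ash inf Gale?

Common lower bounds of {Ash, Gale}: Cedar, Dune, Kite, Lark, Sage.
The greatest among these is Cedar.

Cedar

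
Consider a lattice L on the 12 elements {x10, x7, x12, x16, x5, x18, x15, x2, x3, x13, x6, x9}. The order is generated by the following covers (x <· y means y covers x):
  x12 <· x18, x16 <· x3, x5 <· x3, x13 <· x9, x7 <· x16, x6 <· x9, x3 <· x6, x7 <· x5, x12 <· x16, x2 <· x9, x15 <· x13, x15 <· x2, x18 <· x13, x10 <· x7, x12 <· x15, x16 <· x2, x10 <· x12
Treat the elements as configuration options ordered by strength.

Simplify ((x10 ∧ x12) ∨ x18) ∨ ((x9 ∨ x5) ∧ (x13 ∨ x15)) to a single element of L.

x10 ∧ x12 = x10
x10 ∨ x18 = x18
x9 ∨ x5 = x9
x13 ∨ x15 = x13
x9 ∧ x13 = x13
x18 ∨ x13 = x13

x13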